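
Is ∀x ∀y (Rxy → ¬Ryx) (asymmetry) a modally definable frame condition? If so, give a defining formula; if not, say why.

If a class were modally definable it would be closed under surjective bounded morphisms (Goldblatt–Thomason).
The 4-cycle (worlds w0,w1,w2,w3 with w0→w1→w2→w3→w0) is asymmetric. Mapping every world to a single reflexive point • is a surjective bounded morphism, and the reflexive point is not asymmetric (R•• but asymmetry requires ¬R••).
So the class is not modally definable.

Not definable by any modal formula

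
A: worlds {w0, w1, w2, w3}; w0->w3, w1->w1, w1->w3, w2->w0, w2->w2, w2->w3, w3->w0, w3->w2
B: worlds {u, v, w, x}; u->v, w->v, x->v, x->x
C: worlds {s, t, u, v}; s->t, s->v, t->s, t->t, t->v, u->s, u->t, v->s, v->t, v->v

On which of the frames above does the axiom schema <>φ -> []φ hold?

none

This is the axiom for partial functionality; its first-order frame correspondent is forall x forall y forall z (Rxy & Rxz -> y = z).
A: fails — w1 sees both w1 and w3.
B: fails — x sees both v and x.
C: fails — s sees both t and v.
Valid on no frame.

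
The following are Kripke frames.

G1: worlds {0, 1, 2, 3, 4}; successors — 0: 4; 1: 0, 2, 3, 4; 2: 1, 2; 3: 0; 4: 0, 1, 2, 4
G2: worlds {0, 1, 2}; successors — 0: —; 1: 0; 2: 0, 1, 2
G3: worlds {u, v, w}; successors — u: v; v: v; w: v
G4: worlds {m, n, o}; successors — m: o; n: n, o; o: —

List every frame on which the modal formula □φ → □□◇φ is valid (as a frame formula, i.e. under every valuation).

G3

The schema corresponds to a generalized confluence (Geach) condition: ∀x ∀z (xR²z → ∃w (xRw ∧ zRw)).
G1: fails — 0R²2 but no w with 0Rw and 2Rw.
G2: fails — 2R²0 but no w with 2Rw and 0Rw.
G3: holds.
G4: fails — nR²o but no w with nRw and oRw.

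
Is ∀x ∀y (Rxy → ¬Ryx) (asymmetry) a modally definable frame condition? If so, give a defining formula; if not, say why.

If a class were modally definable it would be closed under surjective bounded morphisms (Goldblatt–Thomason).
The 3-cycle (worlds s,t,u with s→t→u→s) is asymmetric. Mapping every world to a single reflexive point • is a surjective bounded morphism, and the reflexive point is not asymmetric (R•• but asymmetry requires ¬R••).
So no modal formula (or set of formulas) defines exactly the asymmetric frames.

Not modally definable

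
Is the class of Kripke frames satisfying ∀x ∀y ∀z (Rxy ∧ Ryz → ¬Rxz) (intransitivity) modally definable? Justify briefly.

Not definable by any modal formula

Any modally definable frame class is closed under surjective bounded morphisms.
The 3-cycle (worlds s,t,u with s→t→u→s) is intransitive. Mapping every world to a single reflexive point • is a surjective bounded morphism; the reflexive point is not intransitive (R••∧R•• but R••).
So the class is not modally definable.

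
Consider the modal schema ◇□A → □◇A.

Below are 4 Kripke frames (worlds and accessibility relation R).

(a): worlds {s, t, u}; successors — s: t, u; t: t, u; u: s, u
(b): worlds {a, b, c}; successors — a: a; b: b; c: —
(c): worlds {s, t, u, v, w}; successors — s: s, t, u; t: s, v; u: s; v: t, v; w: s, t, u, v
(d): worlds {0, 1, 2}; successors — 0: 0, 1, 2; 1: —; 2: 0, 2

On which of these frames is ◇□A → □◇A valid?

(a), (b)

This is the axiom for convergence; its first-order frame correspondent is ∀x ∀y ∀z (Rxy ∧ Rxz → ∃w (Ryw ∧ Rzw)).
(a): holds.
(b): holds.
(c): fails — Rwu and Rwv but u and v have no common successor.
(d): fails — R00 and R01 but 0 and 1 have no common successor.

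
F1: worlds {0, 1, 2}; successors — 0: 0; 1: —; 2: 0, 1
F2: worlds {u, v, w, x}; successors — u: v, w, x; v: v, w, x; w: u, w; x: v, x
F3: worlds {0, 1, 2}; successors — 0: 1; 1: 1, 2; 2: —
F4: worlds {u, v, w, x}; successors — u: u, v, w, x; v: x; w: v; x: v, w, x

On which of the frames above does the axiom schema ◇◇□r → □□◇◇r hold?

Frame correspondent (Sahlqvist): ∀x ∀y ∀z ((xR²y ∧ xR²z) → ∃w (yRw ∧ zR²w)) — i.e. a generalized confluence (Geach) condition.
F1: holds.
F2: holds.
F3: fails — 0R²1, 0R²2 but no w with 1Rw and 2R²w.
F4: fails — uR²w, uR²w but no t with wRt and wR²t.
Valid on: F1, F2.

F1, F2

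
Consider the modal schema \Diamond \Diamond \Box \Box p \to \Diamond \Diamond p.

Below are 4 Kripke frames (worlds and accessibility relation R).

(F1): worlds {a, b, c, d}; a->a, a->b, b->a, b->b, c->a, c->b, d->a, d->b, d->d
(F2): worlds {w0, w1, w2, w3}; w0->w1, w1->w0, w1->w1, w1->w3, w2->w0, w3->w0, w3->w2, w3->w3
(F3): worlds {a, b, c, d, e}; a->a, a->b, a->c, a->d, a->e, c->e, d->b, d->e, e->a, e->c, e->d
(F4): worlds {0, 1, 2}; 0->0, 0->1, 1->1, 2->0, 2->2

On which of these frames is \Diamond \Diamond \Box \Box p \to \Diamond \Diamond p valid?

(F1), (F2), (F4)

The schema corresponds to a generalized confluence (Geach) condition: \forall x \forall y (x R^2 y \to \exists w (y R^2 w \wedge x R^2 w)).
(F1): satisfies the condition.
(F2): satisfies the condition.
(F3): fails — aR²b but no w with bR²w and aR²w.
(F4): satisfies the condition.
Valid on: (F1), (F2), (F4).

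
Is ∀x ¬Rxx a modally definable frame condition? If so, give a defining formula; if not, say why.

Modal frame validity is preserved under surjective bounded morphisms.
The 2-cycle (worlds w0,w1 with w0→w1→w0) is irreflexive, and the map sending every world to a single reflexive point • is a surjective bounded morphism (forth: every edge maps to (•,•); back: every world has a successor). So any modal formula valid on the 2-cycle is also valid on the reflexive point, which is not irreflexive.
Hence irreflexivity is not modally definable.

Not definable by any modal formula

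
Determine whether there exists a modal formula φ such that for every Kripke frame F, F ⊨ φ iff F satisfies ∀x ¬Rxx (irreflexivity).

If a class were modally definable it would be closed under surjective bounded morphisms (Goldblatt–Thomason).
The 4-cycle (worlds a,b,c,d with a→b→c→d→a) is irreflexive, and the map sending every world to a single reflexive point • is a surjective bounded morphism (forth: every edge maps to (•,•); back: every world has a successor). So any modal formula valid on the 4-cycle is also valid on the reflexive point, which is not irreflexive.
So the class is not modally definable.

Not definable by any modal formula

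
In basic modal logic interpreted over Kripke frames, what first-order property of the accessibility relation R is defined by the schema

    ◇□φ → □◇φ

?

convergence: ∀x ∀y ∀z (Rxy ∧ Rxz → ∃w (Ryw ∧ Rzw))

Suppose ◇□φ→□◇φ is valid. Take Rxy, Rxz and set V(φ)={w : Ryw}. Then □φ at y so ◇□φ at x, so □◇φ at x, so ◇φ at z, giving w with Rzw and Ryw.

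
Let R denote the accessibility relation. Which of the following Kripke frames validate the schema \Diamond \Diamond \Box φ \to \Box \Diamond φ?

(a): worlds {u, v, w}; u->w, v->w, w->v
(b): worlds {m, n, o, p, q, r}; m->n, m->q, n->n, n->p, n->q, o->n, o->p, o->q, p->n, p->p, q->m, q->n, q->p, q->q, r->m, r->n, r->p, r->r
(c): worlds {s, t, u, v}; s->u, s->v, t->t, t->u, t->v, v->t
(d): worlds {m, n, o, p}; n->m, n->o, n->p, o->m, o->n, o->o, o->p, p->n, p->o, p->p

(b)

Frame correspondent (Sahlqvist): \forall x \forall y \forall z ((x R^2 y \wedge xRz) \to \exists w (yRw \wedge zRw)) — i.e. a generalized confluence (Geach) condition.
(a): fails — uR²v, uRw but no t with vRt and wRt.
(b): condition met.
(c): fails — sR²t, sRu but no w with tRw and uRw.
(d): fails — nR²m, nRm but no w with mRw and mRw.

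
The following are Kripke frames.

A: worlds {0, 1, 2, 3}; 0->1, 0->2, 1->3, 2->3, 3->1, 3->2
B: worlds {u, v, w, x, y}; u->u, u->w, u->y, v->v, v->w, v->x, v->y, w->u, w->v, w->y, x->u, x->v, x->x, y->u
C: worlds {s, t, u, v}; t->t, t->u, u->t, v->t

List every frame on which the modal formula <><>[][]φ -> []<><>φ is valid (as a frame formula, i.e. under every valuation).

This is the axiom for a generalized confluence (Geach) condition; its first-order frame correspondent is forall x forall y forall z ((x R^2 y & xRz) -> exists w (y R^2 w & z R^2 w)).
A: fails — 0R²3, 0R1 but no w with 3R²w and 1R²w.
B: ✓.
C: ✓.
Valid on: B, C.

B, C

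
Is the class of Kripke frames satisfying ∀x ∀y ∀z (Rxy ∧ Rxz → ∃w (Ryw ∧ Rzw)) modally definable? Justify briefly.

Yes — defined by ◇□q → □◇q

The condition is convergence. A defining modal formula is ◇□q → □◇q.
Suppose ◇□q→□◇q is valid. Take Rxy, Rxz and set V(q)={w : Ryw}. Then □q at y so ◇□q at x, so □◇q at x, so ◇q at z, giving w with Rzw and Ryw.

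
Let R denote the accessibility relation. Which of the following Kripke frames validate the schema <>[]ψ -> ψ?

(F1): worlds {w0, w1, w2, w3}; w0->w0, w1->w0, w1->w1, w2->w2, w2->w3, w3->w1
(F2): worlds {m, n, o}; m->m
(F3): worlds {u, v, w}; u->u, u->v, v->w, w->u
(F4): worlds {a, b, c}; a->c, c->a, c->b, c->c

Frame correspondent (Sahlqvist): forall x forall y (Rxy -> Ryx) — i.e. symmetry.
(F1): fails — Rw1w0 but not Rw0w1.
(F2): ✓.
(F3): fails — Ruv but not Rvu.
(F4): fails — Rcb but not Rbc.

(F2)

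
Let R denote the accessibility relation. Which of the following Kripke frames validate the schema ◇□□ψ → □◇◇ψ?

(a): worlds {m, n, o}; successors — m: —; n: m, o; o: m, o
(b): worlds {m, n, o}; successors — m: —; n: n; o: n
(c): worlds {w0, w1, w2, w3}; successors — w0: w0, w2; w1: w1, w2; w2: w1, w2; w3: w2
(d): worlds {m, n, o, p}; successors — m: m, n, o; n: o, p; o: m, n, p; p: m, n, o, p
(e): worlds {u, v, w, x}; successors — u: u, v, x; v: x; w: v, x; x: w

(b), (c), (d)

Frame correspondent (Sahlqvist): ∀x ∀y ∀z ((xRy ∧ xRz) → ∃w (yR²w ∧ zR²w)) — i.e. a generalized confluence (Geach) condition.
(a): fails — nRm, nRm but no w with mR²w and mR²w.
(b): condition met.
(c): condition met.
(d): condition met.
(e): fails — uRv, uRx but no t with vR²t and xR²t.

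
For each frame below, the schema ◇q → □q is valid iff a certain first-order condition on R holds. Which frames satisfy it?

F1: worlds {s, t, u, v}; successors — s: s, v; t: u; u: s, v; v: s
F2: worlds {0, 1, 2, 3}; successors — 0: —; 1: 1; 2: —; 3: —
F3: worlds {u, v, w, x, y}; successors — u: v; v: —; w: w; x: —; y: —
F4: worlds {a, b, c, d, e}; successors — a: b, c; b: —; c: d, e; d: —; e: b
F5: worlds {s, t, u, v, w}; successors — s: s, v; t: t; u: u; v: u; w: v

Frame correspondent (Sahlqvist): ∀x ∀y ∀z (Rxy ∧ Rxz → y = z) — i.e. partial functionality.
F1: fails — s sees both s and v.
F2: condition met.
F3: condition met.
F4: fails — a sees both b and c.
F5: fails — s sees both s and v.
Valid on: F2, F3.

F2, F3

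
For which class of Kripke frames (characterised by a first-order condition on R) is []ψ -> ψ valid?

reflexivity

Suppose □ψ→ψ is valid. At any x set V(ψ)={w : Rxw}. Then □ψ holds at x, so ψ holds at x, i.e. Rxx.
Conversely, any frame satisfying forall x Rxx validates the schema.
Frame condition: forall x Rxx.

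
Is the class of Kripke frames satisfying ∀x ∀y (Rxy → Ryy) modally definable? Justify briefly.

Yes, by □(□r → r)

Yes: it is shift-reflexivity, defined by the T□ schema □(□r → r).
Suppose □(□r→r) is valid. Take Rxy and set V(r)={w : Ryw}. Then at y, □r holds; since □(□r→r) at x, □r→r at y, so r at y, i.e. Ryy.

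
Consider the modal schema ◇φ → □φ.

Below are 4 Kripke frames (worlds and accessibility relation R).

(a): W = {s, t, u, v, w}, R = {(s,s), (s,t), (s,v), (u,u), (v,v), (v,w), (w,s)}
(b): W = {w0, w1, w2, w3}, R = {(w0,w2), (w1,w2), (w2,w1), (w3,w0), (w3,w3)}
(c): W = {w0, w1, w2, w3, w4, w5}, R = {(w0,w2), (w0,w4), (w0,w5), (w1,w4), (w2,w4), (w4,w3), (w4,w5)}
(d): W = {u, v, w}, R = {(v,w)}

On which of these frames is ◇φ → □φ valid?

This is the axiom for partial functionality; its first-order frame correspondent is ∀x ∀y ∀z (Rxy ∧ Rxz → y = z).
(a): fails — s sees both s and t.
(b): fails — w3 sees both w0 and w3.
(c): fails — w0 sees both w2 and w4.
(d): holds.

(d)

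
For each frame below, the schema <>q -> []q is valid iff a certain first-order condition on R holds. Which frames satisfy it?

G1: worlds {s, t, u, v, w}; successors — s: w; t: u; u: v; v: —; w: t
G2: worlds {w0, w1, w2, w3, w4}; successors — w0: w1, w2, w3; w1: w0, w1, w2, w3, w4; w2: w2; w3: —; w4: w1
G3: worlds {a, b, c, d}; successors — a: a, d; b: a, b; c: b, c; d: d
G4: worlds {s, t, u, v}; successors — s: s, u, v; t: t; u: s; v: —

G1

Frame correspondent (Sahlqvist): forall x forall y forall z (Rxy & Rxz -> y = z) — i.e. partial functionality.
G1: condition met.
G2: fails — w0 sees both w1 and w2.
G3: fails — a sees both a and d.
G4: fails — s sees both s and u.
Valid on: G1.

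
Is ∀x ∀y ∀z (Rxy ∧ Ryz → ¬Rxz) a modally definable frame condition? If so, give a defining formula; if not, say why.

Not modally definable

Any modally definable frame class is closed under surjective bounded morphisms.
The 5-cycle (worlds a,b,c,d,e with a→b→c→d→e→a) is intransitive. Mapping every world to a single reflexive point • is a surjective bounded morphism; the reflexive point is not intransitive (R••∧R•• but R••).
So no modal formula (or set of formulas) defines exactly the intransitive frames.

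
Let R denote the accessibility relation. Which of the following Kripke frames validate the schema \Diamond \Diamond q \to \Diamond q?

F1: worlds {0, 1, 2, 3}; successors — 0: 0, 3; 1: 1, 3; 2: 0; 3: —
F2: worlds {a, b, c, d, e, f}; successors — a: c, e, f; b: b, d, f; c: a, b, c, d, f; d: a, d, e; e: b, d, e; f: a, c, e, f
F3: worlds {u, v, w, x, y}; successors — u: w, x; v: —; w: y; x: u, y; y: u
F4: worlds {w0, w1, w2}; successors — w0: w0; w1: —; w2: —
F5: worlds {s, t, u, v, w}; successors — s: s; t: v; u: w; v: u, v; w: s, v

The schema corresponds to transitivity: \forall x \forall y \forall z (Rxy \wedge Ryz \to Rxz).
F1: fails — R20 and R03 but not R23.
F2: fails — Rcd and Rde but not Rce.
F3: fails — Ruw and Rwy but not Ruy.
F4: holds.
F5: fails — Rtv and Rvu but not Rtu.
Valid on: F4.

F4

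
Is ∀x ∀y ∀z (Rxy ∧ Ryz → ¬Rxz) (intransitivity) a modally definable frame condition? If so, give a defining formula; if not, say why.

Not modally definable

Any modally definable frame class is closed under surjective bounded morphisms.
The 5-cycle (worlds s,t,u,v,w with s→t→u→v→w→s) is intransitive. Mapping every world to a single reflexive point • is a surjective bounded morphism; the reflexive point is not intransitive (R••∧R•• but R••).
So no modal formula (or set of formulas) defines exactly the intransitive frames.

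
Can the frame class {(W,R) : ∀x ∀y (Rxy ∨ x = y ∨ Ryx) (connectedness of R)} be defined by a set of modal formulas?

If a class were modally definable it would be closed under disjoint unions (Goldblatt–Thomason).
Take 3 disjoint single-world reflexive frames: each is trivially connected, but their disjoint union has 3 worlds with no edge between distinct components, so it is not connected.
Hence connectedness of R is not modally definable.

No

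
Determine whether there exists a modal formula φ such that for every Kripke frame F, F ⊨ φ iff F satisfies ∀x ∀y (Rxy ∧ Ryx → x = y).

If a class were modally definable it would be closed under surjective bounded morphisms (Goldblatt–Thomason).
The 6-cycle (worlds s,t,u,v,w,x with s→t→u→v→w→x→s) is antisymmetric. Sending even-indexed worlds to a and odd-indexed worlds to b is a surjective bounded morphism onto the two-world frame with a↔b, which is not antisymmetric.
Hence antisymmetry is not modally definable.

No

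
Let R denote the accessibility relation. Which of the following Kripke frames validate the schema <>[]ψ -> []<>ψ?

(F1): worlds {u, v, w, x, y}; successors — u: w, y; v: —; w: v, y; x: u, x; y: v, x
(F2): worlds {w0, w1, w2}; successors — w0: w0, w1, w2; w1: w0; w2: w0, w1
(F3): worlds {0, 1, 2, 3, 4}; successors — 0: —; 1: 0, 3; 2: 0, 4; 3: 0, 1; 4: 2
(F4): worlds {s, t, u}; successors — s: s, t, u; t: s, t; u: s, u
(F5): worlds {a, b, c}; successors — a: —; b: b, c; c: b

(F2), (F4), (F5)

The schema corresponds to convergence: forall x forall y forall z (Rxy & Rxz -> exists w (Ryw & Rzw)).
(F1): fails — Rwy and Rwv but y and v have no common successor.
(F2): ✓.
(F3): fails — R10 and R10 but 0 and 0 have no common successor.
(F4): ✓.
(F5): ✓.
Valid on: (F2), (F4), (F5).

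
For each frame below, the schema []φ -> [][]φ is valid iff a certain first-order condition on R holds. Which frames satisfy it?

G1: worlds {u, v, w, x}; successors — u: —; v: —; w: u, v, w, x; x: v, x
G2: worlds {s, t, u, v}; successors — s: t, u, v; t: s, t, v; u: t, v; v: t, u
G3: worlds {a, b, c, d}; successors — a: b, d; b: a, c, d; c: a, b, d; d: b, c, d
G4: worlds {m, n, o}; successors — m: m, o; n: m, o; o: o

G1, G4

Frame correspondent (Sahlqvist): forall x forall y forall z (Rxy & Ryz -> Rxz) — i.e. transitivity.
G1: satisfies the condition.
G2: fails — Ruv and Rvu but not Ruu.
G3: fails — Rbc and Rcb but not Rbb.
G4: satisfies the condition.
Valid on: G1, G4.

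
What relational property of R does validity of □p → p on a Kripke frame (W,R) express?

reflexivity: ∀x Rxx

Suppose □p→p is valid. At any x set V(p)={w : Rxw}. Then □p holds at x, so p holds at x, i.e. Rxx.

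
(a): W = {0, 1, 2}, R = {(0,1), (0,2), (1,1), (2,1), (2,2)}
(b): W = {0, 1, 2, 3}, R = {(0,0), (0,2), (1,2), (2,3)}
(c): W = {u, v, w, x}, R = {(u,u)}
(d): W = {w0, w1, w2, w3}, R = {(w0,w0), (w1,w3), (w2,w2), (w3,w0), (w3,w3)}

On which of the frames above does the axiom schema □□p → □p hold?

(a), (c), (d)

This is the axiom for density; its first-order frame correspondent is ∀x ∀y (Rxy → ∃z (Rxz ∧ Rzy)).
(a): holds.
(b): fails — R12 but no z with R1z and Rz2.
(c): holds.
(d): holds.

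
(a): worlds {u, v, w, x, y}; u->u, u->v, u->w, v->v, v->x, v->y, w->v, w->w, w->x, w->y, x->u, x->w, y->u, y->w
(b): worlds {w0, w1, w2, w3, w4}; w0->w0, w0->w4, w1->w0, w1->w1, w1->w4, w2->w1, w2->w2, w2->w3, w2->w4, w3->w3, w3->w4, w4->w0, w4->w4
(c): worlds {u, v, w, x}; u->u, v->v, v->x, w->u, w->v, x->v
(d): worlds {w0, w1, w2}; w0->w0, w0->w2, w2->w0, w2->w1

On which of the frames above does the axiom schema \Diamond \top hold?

(a), (b), (c)

This is the axiom for seriality; its first-order frame correspondent is \forall x \exists y Rxy.
(a): satisfies the condition.
(b): satisfies the condition.
(c): satisfies the condition.
(d): fails — world w1 has no successor.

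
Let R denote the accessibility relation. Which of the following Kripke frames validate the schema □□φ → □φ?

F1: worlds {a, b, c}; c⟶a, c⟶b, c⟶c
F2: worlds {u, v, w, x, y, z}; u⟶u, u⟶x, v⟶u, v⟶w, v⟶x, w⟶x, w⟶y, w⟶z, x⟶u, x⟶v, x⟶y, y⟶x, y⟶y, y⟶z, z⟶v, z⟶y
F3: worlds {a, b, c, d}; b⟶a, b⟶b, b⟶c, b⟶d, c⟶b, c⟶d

F1, F3

The schema corresponds to density: ∀x ∀y (Rxy → ∃z (Rxz ∧ Rzy)).
F1: satisfies the condition.
F2: fails — Rvw but no t with Rvt and Rtw.
F3: satisfies the condition.
Valid on: F1, F3.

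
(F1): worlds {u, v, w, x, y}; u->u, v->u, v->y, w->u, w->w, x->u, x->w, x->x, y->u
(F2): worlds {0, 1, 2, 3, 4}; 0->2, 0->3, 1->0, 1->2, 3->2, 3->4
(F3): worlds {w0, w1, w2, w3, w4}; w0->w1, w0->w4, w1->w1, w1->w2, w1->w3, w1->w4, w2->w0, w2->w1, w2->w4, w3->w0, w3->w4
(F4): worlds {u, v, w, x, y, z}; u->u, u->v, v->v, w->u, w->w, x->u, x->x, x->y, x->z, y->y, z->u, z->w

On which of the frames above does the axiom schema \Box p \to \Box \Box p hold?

The schema corresponds to transitivity: \forall x \forall y \forall z (Rxy \wedge Ryz \to Rxz).
(F1): condition met.
(F2): fails — R10 and R03 but not R13.
(F3): fails — Rw1w2 and Rw2w0 but not Rw1w0.
(F4): fails — Rwu and Ruv but not Rwv.

(F1)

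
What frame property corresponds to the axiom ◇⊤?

Seriality

◇⊤ holds at w iff w has a successor, so frame-validity of ◇⊤ is exactly seriality. Equivalently via □r → ◇r:
Suppose □r→◇r is valid. At any x set V(r)=W. Then □r at x, so ◇r at x, so x has a successor.
The converse is a direct semantic check.
Frame condition: ∀x ∃y Rxy.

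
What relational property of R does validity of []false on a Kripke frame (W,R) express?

□⊥ is valid iff no world has any successor (otherwise □⊥ fails at any world with one).

emptiness of R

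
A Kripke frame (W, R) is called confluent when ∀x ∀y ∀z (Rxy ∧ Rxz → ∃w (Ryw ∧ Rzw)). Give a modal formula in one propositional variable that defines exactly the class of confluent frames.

◇□s → □◇s

This is convergence; the standard corresponding axiom is .2: ◇□s → □◇s.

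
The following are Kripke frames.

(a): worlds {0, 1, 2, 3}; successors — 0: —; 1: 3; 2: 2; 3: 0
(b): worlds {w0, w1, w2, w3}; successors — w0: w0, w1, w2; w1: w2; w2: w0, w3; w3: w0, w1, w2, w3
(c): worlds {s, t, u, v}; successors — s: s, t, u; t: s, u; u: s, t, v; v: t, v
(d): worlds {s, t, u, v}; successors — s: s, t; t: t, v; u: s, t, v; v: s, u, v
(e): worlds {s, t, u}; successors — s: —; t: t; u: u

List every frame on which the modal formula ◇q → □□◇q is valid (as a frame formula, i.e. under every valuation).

(e)

The schema corresponds to a generalized confluence (Geach) condition: ∀x ∀y ∀z ((xRy ∧ xR²z) → ∃w (y = w ∧ zRw)).
(a): fails — 1R3, 1R²0 but no w with 3=w and 0Rw.
(b): fails — w0Rw0, w0R²w1 but no w with w0=w and w1Rw.
(c): fails — sRs, sR²v but no w with s=w and vRw.
(d): fails — sRs, sR²t but no w with s=w and tRw.
(e): satisfies the condition.
Valid on: (e).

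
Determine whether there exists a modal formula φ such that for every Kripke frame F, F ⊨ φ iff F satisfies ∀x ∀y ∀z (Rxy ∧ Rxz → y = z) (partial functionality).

Yes, by ◇p → □p

This is a Sahlqvist condition; the CD axiom ◇p → □p defines it.
Suppose ◇p→□p is valid. Take Rxy, Rxz and set V(p)={y}. Then ◇p at x, so □p at x, so p at z, i.e. z=y.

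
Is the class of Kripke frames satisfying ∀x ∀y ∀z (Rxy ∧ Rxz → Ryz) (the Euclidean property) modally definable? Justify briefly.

Yes — defined by ◇r → □◇r

Yes: it is the Euclidean property, defined by the 5 schema ◇r → □◇r.
Suppose ◇r→□◇r is valid. Take Rxy, Rxz and set V(r)={y}. Then ◇r at x, so □◇r at x, so ◇r at z, so some w with Rzw has r; w=y, i.e. Rzy. By symmetry of the argument, Ryz.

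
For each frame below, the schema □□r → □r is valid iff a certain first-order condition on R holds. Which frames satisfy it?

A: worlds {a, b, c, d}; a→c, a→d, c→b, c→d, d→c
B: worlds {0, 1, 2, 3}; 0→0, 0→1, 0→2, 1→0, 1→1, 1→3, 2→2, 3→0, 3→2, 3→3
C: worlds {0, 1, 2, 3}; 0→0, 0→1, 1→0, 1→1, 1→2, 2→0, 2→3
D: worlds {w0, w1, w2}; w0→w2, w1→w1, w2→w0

B

Frame correspondent (Sahlqvist): ∀x ∀y (Rxy → ∃z (Rxz ∧ Rzy)) — i.e. density.
A: fails — Rcd but no z with Rcz and Rzd.
B: ✓.
C: fails — R23 but no z with R2z and Rz3.
D: fails — Rw0w2 but no z with Rw0z and Rzw2.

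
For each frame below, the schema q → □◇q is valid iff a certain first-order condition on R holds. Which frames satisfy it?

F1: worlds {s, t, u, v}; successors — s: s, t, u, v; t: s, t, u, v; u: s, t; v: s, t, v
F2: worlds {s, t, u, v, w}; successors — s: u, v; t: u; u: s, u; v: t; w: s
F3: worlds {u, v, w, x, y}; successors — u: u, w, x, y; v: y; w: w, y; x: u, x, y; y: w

Frame correspondent (Sahlqvist): ∀x ∀y (Rxy → Ryx) — i.e. symmetry.
F1: condition met.
F2: fails — Rvt but not Rtv.
F3: fails — Ruw but not Rwu.
Valid on: F1.

F1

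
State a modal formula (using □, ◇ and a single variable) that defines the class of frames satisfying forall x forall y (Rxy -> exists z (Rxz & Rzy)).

A defining formula is □□q → □q (the C4 axiom).

□□q → □q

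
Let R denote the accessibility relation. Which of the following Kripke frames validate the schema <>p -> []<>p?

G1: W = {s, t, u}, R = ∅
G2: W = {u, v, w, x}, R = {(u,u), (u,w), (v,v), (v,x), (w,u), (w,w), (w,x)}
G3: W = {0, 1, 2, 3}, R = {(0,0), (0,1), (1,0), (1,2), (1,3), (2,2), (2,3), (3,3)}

G1

Frame correspondent (Sahlqvist): forall x forall y forall z (Rxy & Rxz -> Ryz) — i.e. the Euclidean property.
G1: holds.
G2: fails — Rvx and Rvv but not Rxv.
G3: fails — R01 and R01 but not R11.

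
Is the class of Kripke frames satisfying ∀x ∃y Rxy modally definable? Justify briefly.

Yes — defined by □r → ◇r

This is a Sahlqvist condition; the D axiom □r → ◇r defines it.
Suppose □r→◇r is valid. At any x set V(r)=W. Then □r at x, so ◇r at x, so x has a successor.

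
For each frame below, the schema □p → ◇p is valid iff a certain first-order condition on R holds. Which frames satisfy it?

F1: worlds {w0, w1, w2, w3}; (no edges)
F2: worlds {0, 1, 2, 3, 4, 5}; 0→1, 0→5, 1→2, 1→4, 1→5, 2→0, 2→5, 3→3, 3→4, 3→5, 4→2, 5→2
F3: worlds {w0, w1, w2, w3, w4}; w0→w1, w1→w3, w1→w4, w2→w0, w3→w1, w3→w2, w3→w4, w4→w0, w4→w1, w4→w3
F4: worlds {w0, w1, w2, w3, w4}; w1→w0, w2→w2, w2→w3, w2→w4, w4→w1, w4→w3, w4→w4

The schema corresponds to seriality: ∀x ∃y Rxy.
F1: fails — world w0 has no successor.
F2: satisfies the condition.
F3: satisfies the condition.
F4: fails — world w0 has no successor.

F2, F3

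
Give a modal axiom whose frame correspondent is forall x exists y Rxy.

□q → ◇q

This is seriality; the standard corresponding axiom is D: □q → ◇q.
Suppose □q→◇q is valid. At any x set V(q)=W. Then □q at x, so ◇q at x, so x has a successor.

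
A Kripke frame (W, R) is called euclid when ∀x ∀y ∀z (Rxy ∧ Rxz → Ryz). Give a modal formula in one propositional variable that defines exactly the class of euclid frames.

The condition is the Euclidean property. The 5 schema ◇q → □◇q defines it.
Suppose ◇q→□◇q is valid. Take Rxy, Rxz and set V(q)={y}. Then ◇q at x, so □◇q at x, so ◇q at z, so some w with Rzw has q; w=y, i.e. Rzy. By symmetry of the argument, Ryz.

◇q → □◇q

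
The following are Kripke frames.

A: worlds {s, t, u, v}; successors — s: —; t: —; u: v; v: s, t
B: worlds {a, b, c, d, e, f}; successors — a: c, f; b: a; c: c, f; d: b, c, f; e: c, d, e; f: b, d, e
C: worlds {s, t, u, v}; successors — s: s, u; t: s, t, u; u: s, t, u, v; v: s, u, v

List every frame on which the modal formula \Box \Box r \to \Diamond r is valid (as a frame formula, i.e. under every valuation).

C

The schema corresponds to a generalized confluence (Geach) condition: \forall x \exists w (x R^2 w \wedge xRw).
A: fails — at s but no w with sR²w and sRw.
B: fails — at b but no w with bR²w and bRw.
C: holds.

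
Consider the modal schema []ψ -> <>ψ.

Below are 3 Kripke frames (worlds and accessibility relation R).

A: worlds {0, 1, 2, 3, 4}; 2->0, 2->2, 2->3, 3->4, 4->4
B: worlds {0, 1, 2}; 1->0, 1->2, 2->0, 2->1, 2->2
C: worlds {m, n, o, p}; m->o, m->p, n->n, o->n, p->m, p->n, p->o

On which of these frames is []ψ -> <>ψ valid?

The schema corresponds to seriality: forall x exists y Rxy.
A: fails — world 0 has no successor.
B: fails — world 0 has no successor.
C: ✓.

C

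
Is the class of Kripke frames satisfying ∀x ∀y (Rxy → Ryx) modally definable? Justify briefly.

Yes — defined by q → □◇q

The condition is symmetry. A defining modal formula is q → □◇q.
Suppose q→□◇q is valid. Take Rxy and set V(q)={x}. Then q at x, so □◇q at x, so ◇q at y, so some z with Ryz has q; z=x, i.e. Ryx.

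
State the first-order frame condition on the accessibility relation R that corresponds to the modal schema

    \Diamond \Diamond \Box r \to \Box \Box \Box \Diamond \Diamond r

\forall x \forall y \forall z ((x R^2 y \wedge x R^3 z) \to \exists w (yRw \wedge z R^2 w))

This is a Sahlqvist (Geach-type) schema ◇^2□^1r → □^3◇^2r.
Minimal-valuation argument: fix x; take any y with xR^2y and any z with xR^3z. Set V(r) to the set of worlds R-reachable from y in exactly 1 step. Then □^1r holds at y, so the antecedent holds at x; validity forces ◇^2r at z, giving a w with zR^2w and yR^1w.
First-order correspondent: \forall x \forall y \forall z ((x R^2 y \wedge x R^3 z) \to \exists w (yRw \wedge z R^2 w)).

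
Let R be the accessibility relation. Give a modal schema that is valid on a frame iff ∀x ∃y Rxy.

This is seriality; the standard corresponding axiom is D: □q → ◇q.
Suppose □q→◇q is valid. At any x set V(q)=W. Then □q at x, so ◇q at x, so x has a successor.

□q → ◇q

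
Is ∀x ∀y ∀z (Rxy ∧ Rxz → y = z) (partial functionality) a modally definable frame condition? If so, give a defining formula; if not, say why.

Yes: it is partial functionality, defined by the CD schema ◇r → □r.

Yes — defined by ◇r → □r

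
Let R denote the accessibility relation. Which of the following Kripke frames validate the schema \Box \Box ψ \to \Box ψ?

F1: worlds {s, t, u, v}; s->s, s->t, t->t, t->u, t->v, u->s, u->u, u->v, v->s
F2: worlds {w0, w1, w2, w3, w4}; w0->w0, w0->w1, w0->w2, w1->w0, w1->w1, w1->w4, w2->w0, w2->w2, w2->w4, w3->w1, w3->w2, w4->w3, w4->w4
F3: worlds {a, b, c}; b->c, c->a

F1, F2

Frame correspondent (Sahlqvist): \forall x \forall y (Rxy \to \exists z (Rxz \wedge Rzy)) — i.e. density.
F1: satisfies the condition.
F2: satisfies the condition.
F3: fails — Rca but no z with Rcz and Rza.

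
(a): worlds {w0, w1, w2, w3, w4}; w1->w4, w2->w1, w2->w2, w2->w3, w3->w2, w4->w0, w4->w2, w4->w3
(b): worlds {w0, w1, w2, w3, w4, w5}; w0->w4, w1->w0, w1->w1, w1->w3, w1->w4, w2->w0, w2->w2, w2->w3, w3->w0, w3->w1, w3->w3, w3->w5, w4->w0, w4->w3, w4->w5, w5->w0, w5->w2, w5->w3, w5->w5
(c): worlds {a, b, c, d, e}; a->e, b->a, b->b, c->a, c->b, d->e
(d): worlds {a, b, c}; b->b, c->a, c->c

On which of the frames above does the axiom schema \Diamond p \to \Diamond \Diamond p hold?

This is the axiom for a generalized confluence (Geach) condition; its first-order frame correspondent is \forall x \forall y (xRy \to \exists w (y = w \wedge x R^2 w)).
(a): fails — w1Rw4 but no w with w4=w and w1R²w.
(b): fails — w0Rw4 but no w with w4=w and w0R²w.
(c): fails — aRe but no w with e=w and aR²w.
(d): condition met.
Valid on: (d).

(d)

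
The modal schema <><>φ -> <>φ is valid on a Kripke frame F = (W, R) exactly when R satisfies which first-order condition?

This is frame-equivalent to □φ → □□φ (substitute ¬φ for φ and contrapose).
Suppose □φ→□□φ is valid. Take Rxy, Ryz and set V(φ)={w : Rxw}. Then □φ at x, so □□φ at x, so □φ at y, so φ at z, i.e. Rxz.
Conversely, any frame satisfying forall x forall y forall z (Rxy & Ryz -> Rxz) validates the schema.
Frame condition: forall x forall y forall z (Rxy & Ryz -> Rxz).

Transitivity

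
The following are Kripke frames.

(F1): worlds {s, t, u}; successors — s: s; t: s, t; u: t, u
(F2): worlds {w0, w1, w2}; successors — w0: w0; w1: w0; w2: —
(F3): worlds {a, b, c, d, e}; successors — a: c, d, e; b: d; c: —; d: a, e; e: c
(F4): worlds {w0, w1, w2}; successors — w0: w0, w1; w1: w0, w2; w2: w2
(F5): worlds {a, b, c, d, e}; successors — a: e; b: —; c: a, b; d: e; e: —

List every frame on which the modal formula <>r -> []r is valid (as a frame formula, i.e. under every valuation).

(F2)

The schema corresponds to partial functionality: forall x forall y forall z (Rxy & Rxz -> y = z).
(F1): fails — t sees both s and t.
(F2): condition met.
(F3): fails — a sees both c and d.
(F4): fails — w0 sees both w0 and w1.
(F5): fails — c sees both a and b.
Valid on: (F2).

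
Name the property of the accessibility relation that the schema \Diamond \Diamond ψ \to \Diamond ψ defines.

transitivity

Equivalently (dual form): □ψ → □□ψ.
Suppose □ψ→□□ψ is valid. Take Rxy, Ryz and set V(ψ)={w : Rxw}. Then □ψ at x, so □□ψ at x, so □ψ at y, so ψ at z, i.e. Rxz.
Conversely, on a frame with transitivity the schema holds at every world under every valuation.
Frame condition: \forall x \forall y \forall z (Rxy \wedge Ryz \to Rxz).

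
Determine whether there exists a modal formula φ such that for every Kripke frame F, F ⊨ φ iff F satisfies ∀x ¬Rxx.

Modal frame validity is preserved under surjective bounded morphisms.
The 5-cycle (worlds a,b,c,d,e with a→b→c→d→e→a) is irreflexive, and the map sending every world to a single reflexive point • is a surjective bounded morphism (forth: every edge maps to (•,•); back: every world has a successor). So any modal formula valid on the 5-cycle is also valid on the reflexive point, which is not irreflexive.
So the class is not modally definable.

Not definable by any modal formula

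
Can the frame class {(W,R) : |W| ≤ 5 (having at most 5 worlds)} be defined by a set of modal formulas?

No

If a class were modally definable it would be closed under disjoint unions (Goldblatt–Thomason).
Any modal formula valid on each of 6 disjoint one-world frames is valid on their disjoint union (validity is preserved under disjoint unions). Each one-world frame has |W|=1≤5, but the union has |W|=6.
Hence having at most 5 worlds is not modally definable.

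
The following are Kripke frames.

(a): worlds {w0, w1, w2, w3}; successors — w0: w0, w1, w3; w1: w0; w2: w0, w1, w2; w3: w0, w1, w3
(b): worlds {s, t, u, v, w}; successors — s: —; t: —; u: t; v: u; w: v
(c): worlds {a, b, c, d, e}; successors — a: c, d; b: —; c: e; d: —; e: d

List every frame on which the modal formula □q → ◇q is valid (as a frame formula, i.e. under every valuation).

The schema corresponds to seriality: ∀x ∃y Rxy.
(a): satisfies the condition.
(b): fails — world s has no successor.
(c): fails — world b has no successor.

(a)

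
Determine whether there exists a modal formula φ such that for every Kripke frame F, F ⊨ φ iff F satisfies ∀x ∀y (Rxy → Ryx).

This is a Sahlqvist condition; the B axiom r → □◇r defines it.
Suppose r→□◇r is valid. Take Rxy and set V(r)={x}. Then r at x, so □◇r at x, so ◇r at y, so some z with Ryz has r; z=x, i.e. Ryx.

Yes — defined by r → □◇r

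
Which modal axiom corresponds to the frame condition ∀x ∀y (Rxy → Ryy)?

The condition is shift-reflexivity. The T□ schema □(□r → r) defines it.
Suppose □(□r→r) is valid. Take Rxy and set V(r)={w : Ryw}. Then at y, □r holds; since □(□r→r) at x, □r→r at y, so r at y, i.e. Ryy.

□(□r → r)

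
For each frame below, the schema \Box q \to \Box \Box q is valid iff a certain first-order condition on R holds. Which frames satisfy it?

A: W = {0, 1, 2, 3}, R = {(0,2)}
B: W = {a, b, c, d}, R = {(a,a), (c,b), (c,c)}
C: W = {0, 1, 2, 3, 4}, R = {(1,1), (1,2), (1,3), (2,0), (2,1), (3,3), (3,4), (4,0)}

A, B

This is the axiom for transitivity; its first-order frame correspondent is \forall x \forall y \forall z (Rxy \wedge Ryz \to Rxz).
A: condition met.
B: condition met.
C: fails — R34 and R40 but not R30.
Valid on: A, B.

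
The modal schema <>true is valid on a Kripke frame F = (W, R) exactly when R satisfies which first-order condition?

seriality

This schema is equivalent to the D axiom □φ → ◇φ.
Its frame correspondent is seriality — forall x exists y Rxy.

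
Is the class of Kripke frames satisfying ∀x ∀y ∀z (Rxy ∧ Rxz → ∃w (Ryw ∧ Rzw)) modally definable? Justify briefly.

This is a Sahlqvist condition; the .2 axiom ◇□r → □◇r defines it.
Suppose ◇□r→□◇r is valid. Take Rxy, Rxz and set V(r)={w : Ryw}. Then □r at y so ◇□r at x, so □◇r at x, so ◇r at z, giving w with Rzw and Ryw.

Yes — defined by ◇□r → □◇r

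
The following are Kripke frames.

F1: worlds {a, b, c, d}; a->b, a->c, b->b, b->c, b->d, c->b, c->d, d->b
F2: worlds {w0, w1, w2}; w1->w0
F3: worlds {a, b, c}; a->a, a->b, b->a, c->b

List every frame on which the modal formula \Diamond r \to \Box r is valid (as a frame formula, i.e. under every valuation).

F2

The schema corresponds to partial functionality: \forall x \forall y \forall z (Rxy \wedge Rxz \to y = z).
F1: fails — a sees both b and c.
F2: satisfies the condition.
F3: fails — a sees both a and b.
Valid on: F2.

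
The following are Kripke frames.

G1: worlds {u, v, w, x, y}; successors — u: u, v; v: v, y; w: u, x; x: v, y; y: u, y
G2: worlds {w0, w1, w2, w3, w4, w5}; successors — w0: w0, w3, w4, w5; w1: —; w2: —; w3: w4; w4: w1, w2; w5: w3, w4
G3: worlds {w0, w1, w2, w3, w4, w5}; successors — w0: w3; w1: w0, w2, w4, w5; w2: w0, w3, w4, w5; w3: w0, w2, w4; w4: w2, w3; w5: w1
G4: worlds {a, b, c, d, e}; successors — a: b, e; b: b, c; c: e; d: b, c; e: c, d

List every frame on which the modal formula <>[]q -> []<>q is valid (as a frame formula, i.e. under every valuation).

This is the axiom for convergence; its first-order frame correspondent is forall x forall y forall z (Rxy & Rxz -> exists w (Ryw & Rzw)).
G1: condition met.
G2: fails — Rw0w4 and Rw0w5 but w4 and w5 have no common successor.
G3: fails — Rw1w5 and Rw1w2 but w5 and w2 have no common successor.
G4: fails — Rbc and Rbb but c and b have no common successor.
Valid on: G1.

G1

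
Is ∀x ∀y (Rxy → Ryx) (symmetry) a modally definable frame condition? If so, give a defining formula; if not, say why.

This is a Sahlqvist condition; the B axiom r → □◇r defines it.
Suppose r→□◇r is valid. Take Rxy and set V(r)={x}. Then r at x, so □◇r at x, so ◇r at y, so some z with Ryz has r; z=x, i.e. Ryx.

Yes, by r → □◇r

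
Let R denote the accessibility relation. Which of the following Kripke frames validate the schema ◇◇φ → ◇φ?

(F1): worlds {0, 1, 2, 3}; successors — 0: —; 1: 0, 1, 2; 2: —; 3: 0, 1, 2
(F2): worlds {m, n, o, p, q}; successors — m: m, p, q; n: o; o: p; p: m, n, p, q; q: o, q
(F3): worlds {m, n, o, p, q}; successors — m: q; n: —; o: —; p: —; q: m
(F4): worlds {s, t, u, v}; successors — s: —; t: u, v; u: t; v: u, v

The schema corresponds to transitivity: ∀x ∀y ∀z (Rxy ∧ Ryz → Rxz).
(F1): ✓.
(F2): fails — Rop and Rpm but not Rom.
(F3): fails — Rmq and Rqm but not Rmm.
(F4): fails — Rut and Rtv but not Ruv.
Valid on: (F1).

(F1)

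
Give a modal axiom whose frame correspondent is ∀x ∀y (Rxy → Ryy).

This is shift-reflexivity; the standard corresponding axiom is T□: □(□r → r).
Suppose □(□r→r) is valid. Take Rxy and set V(r)={w : Ryw}. Then at y, □r holds; since □(□r→r) at x, □r→r at y, so r at y, i.e. Ryy.

□(□r → r)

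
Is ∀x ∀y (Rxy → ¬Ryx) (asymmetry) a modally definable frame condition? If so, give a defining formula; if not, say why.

Not definable by any modal formula

Any modally definable frame class is closed under surjective bounded morphisms.
The 5-cycle (worlds s,t,u,v,w with s→t→u→v→w→s) is asymmetric. Mapping every world to a single reflexive point • is a surjective bounded morphism, and the reflexive point is not asymmetric (R•• but asymmetry requires ¬R••).
So the class is not modally definable.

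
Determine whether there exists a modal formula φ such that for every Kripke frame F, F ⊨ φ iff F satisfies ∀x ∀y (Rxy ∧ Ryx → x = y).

Not modally definable

If a class were modally definable it would be closed under surjective bounded morphisms (Goldblatt–Thomason).
The 6-cycle (worlds w0,w1,w2,w3,w4,w5 with w0→w1→w2→w3→w4→w5→w0) is antisymmetric. Sending even-indexed worlds to a and odd-indexed worlds to b is a surjective bounded morphism onto the two-world frame with a↔b, which is not antisymmetric.
So no modal formula (or set of formulas) defines exactly the antisymmetric frames.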